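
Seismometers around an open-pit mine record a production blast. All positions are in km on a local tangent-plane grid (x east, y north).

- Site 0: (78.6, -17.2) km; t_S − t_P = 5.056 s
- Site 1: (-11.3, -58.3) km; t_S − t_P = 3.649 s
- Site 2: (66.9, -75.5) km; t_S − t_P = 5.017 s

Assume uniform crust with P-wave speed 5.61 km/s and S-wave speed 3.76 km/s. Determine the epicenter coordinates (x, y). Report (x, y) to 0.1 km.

(24.5, -37.1)

Distance from S−P lag: d = Δt · v_P v_S / (v_P − v_S) = Δt · (5.61·3.76)/(5.61−3.76) ≈ 11.4019·Δt.
So d_Site 0 = 57.65, d_Site 1 = 41.61, d_Site 2 = 57.20 km.
Circle about each station: (x − 78.6)² + (y + 17.2)² = 57.65²; (x + 11.3)² + (y + 58.3)² = 41.61²; (x − 66.9)² + (y + 75.5)² = 57.20².
Subtracting the Site 0 equation from the Site 1 and Site 2 equations removes the quadratic terms:
-179.8 x − 82.2 y = -1355.09
-23.4 x − 116.6 y = 3753.74
Solving the 2×2 system: x ≈ 24.5, y ≈ -37.1 km.
Check against Site 0 (with the unrounded x, y): √((x − 78.6)²+(y + 17.2)²) = 57.65 ≈ 57.65 km. ✓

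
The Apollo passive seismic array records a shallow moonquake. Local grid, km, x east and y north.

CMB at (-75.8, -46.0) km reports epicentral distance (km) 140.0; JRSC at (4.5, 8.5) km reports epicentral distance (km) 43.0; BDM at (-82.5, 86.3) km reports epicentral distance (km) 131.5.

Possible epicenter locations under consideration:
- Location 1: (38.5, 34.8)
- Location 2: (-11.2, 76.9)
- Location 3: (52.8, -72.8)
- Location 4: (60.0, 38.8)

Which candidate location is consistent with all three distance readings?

For each candidate, compare |candidate − station| to the reported distance:
Location 1: residuals CMB 0.0, JRSC 0.0, BDM 0.0 → max 0.0 km
Location 2: residuals CMB 1.2, JRSC 27.2, BDM 59.6 → max 59.6 km
Location 3: residuals CMB 8.6, JRSC 51.6, BDM 77.4 → max 77.4 km
Location 4: residuals CMB 20.1, JRSC 20.2, BDM 18.7 → max 20.2 km
Only Location 1 has all residuals ≈ 0.

Location 1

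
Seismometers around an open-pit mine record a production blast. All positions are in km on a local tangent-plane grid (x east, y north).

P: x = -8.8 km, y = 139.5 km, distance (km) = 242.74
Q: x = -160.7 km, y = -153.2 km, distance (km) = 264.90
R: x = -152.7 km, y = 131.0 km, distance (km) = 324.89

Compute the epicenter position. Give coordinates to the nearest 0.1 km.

(94.0, -80.4)

Circle about each station: (x + 8.8)² + (y − 139.5)² = 242.74²; (x + 160.7)² + (y + 153.2)² = 264.90²; (x + 152.7)² + (y − 131.0)² = 324.89².
Subtracting the P equation from the Q and R equations removes the quadratic terms:
-303.8 x − 585.4 y = 18507.74
-287.8 x − 17.0 y = -25690.20
Solving the 2×2 system: x ≈ 94.0, y ≈ -80.4 km.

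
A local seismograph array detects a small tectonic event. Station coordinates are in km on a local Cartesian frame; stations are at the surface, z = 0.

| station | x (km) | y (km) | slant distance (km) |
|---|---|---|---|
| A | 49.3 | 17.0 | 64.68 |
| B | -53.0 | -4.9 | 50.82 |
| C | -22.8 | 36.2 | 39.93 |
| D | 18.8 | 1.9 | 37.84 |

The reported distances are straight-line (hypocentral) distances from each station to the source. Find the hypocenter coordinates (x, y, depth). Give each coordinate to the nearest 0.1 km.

x ≈ -9.9 km, y ≈ 7.1 km, depth ≈ 24.1 km

Each station gives a sphere (x−x_i)² + (y−y_i)² + z² = d_i² (stations at z=0).
Subtracting the A sphere from B and C: z² cancels, leaving linear equations in x and y:
-204.6 x − 43.8 y = 1714.35
-144.2 x + 38.4 y = 1699.89
Solving: x ≈ -9.898, y ≈ 7.097 km (keep extra digits for the depth step; rounded: -9.9, 7.1).
Then from the A sphere: z² = 64.68² − (x − 49.3)² − (y − 17.0)² with x = -9.898, y = 7.097, so z ≈ 24.105 ≈ 24.1 km.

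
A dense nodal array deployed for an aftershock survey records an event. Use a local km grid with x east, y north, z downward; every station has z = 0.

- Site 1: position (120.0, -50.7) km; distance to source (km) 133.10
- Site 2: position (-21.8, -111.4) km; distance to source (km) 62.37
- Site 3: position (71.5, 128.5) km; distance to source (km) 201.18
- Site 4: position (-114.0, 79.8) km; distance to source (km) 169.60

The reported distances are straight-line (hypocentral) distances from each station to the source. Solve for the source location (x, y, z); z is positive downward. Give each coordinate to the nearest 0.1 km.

(-11.4, -53.6, 21.0)

Each station gives a sphere (x−x_i)² + (y−y_i)² + z² = d_i² (stations at z=0).
Subtracting the Site 1 sphere from Site 2 and Site 3: z² cancels, leaving linear equations in x and y:
-283.6 x − 121.4 y = 9740.30
-97.0 x + 358.4 y = -18103.77
Solving: x ≈ -11.401, y ≈ -53.599 km (keep extra digits for the depth step; rounded: -11.4, -53.6).
Then from the Site 1 sphere: z² = 133.10² − (x − 120.0)² − (y + 50.7)² with x = -11.401, y = -53.599, so z ≈ 21.000 ≈ 21.0 km.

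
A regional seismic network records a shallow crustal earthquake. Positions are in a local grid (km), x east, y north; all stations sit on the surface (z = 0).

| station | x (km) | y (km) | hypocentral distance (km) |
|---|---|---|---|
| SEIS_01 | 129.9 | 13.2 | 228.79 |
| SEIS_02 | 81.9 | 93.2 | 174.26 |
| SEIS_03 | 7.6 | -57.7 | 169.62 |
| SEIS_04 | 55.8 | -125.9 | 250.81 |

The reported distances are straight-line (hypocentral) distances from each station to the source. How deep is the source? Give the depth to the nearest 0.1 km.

depth ≈ 48.2 km

Each station gives a sphere (x−x_i)² + (y−y_i)² + z² = d_i² (stations at z=0).
Subtracting the SEIS_01 sphere from SEIS_02 and SEIS_03: z² cancels, leaving linear equations in x and y:
-96.0 x + 160.0 y = 20323.92
-244.6 x − 141.8 y = 9912.72
Solving: x ≈ -84.703, y ≈ 76.203 km (keep extra digits for the depth step; rounded: -84.7, 76.2).
Then from the SEIS_01 sphere: z² = 228.79² − (x − 129.9)² − (y − 13.2)² with x = -84.703, y = 76.203, so z ≈ 48.177 ≈ 48.2 km.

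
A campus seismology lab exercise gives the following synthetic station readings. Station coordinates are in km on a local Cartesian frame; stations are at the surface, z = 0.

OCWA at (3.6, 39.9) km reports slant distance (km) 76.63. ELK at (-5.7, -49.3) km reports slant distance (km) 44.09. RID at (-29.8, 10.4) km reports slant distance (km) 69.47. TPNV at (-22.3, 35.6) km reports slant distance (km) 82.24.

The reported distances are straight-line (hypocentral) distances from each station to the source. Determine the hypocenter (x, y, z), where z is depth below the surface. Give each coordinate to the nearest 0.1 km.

Each station gives a sphere (x−x_i)² + (y−y_i)² + z² = d_i² (stations at z=0).
Subtracting the OCWA sphere from ELK and RID: z² cancels, leaving linear equations in x and y:
-18.6 x − 178.4 y = 4786.24
-66.8 x − 59.0 y = 437.31
Solving: x ≈ 18.889, y ≈ -28.798 km (keep extra digits for the depth step; rounded: 18.9, -28.8).
Then from the OCWA sphere: z² = 76.63² − (x − 3.6)² − (y − 39.9)² with x = 18.889, y = -28.798, so z ≈ 30.315 ≈ 30.3 km.
Check against TPNV (with the unrounded solution): distance 82.24 ≈ 82.24 km. ✓

x ≈ 18.9 km, y ≈ -28.8 km, depth ≈ 30.3 km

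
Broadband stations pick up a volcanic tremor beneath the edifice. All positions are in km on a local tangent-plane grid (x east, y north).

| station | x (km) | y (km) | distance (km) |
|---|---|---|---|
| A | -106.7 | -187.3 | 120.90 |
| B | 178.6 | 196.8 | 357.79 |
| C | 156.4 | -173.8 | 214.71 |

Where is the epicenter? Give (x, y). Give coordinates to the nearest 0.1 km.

(-39.8, -86.6)

Circle about each station: (x + 106.7)² + (y + 187.3)² = 120.90²; (x − 178.6)² + (y − 196.8)² = 357.79²; (x − 156.4)² + (y + 173.8)² = 214.71².
Subtracting the A equation from the B and C equations removes the quadratic terms:
570.6 x + 768.2 y = -89234.85
526.2 x + 27.0 y = -23282.35
Solving the 2×2 system: x ≈ -39.8, y ≈ -86.6 km.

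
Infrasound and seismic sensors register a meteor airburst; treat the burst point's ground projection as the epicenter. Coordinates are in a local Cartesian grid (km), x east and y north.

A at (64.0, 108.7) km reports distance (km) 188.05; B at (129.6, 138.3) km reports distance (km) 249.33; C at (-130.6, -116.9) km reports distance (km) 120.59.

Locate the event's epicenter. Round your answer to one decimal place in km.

-26.4 km east, -56.2 km north

Circle about each station: (x − 64.0)² + (y − 108.7)² = 188.05²; (x − 129.6)² + (y − 138.3)² = 249.33²; (x + 130.6)² + (y + 116.9)² = 120.59².
Subtracting pairs of circle equations eliminates x²+y² and gives linear equations (the radical axes):
131.2 x + 59.2 y = -6791.29
-389.2 x − 451.2 y = 35631.13
Solving the 2×2 system: x ≈ -26.4, y ≈ -56.2 km.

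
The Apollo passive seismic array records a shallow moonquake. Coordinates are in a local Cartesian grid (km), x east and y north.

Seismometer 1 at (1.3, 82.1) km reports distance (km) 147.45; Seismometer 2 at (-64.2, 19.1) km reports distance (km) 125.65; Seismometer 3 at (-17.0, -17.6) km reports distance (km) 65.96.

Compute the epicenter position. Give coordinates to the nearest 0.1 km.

(31.6, -62.2)

Circle about each station: (x − 1.3)² + (y − 82.1)² = 147.45²; (x + 64.2)² + (y − 19.1)² = 125.65²; (x + 17.0)² + (y + 17.6)² = 65.96².
Subtracting the Seismometer 1 equation from the Seismometer 2 and Seismometer 3 equations removes the quadratic terms:
-131.0 x − 126.0 y = 3697.93
-36.6 x − 199.4 y = 11247.44
Solving the 2×2 system: x ≈ 31.6, y ≈ -62.2 km.
Check against Seismometer 1 (with the unrounded x, y): √((x − 1.3)²+(y − 82.1)²) = 147.46 ≈ 147.45 km. ✓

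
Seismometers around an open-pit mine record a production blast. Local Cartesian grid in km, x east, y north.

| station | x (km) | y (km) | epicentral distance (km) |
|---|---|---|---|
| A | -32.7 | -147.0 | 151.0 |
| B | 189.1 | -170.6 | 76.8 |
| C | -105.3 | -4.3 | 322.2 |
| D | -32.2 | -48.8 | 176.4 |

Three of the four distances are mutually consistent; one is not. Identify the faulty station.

C

Solve using three stations at a time. Using A, B, D (subtract circle equations pairwise → linear system) gives (x, y) ≈ (118.2, -141.0).
Distances from that point to each station vs reported:
  A: calculated 151.0 vs reported 151.0 → residual 0.0 km
  B: calculated 76.8 vs reported 76.8 → residual 0.0 km
  C: calculated 262.0 vs reported 322.2 → residual 60.2 km
  D: calculated 176.4 vs reported 176.4 → residual 0.0 km
A, B, D are mutually consistent (residuals ≈ 0); C is off by 60.2 km.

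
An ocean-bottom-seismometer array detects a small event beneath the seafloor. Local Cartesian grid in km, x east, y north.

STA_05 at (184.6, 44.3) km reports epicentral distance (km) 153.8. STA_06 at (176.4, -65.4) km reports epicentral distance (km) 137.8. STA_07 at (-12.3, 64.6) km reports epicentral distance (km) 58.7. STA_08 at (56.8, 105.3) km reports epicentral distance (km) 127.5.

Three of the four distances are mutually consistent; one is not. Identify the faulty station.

STA_07

Solve using three stations at a time. Using STA_05, STA_06, STA_08 (subtract circle equations pairwise → linear system) gives (x, y) ≈ (45.7, -21.7).
Distances from that point to each station vs reported:
  STA_05: calculated 153.8 vs reported 153.8 → residual 0.0 km
  STA_06: calculated 137.8 vs reported 137.8 → residual 0.0 km
  STA_07: calculated 104.0 vs reported 58.7 → residual 45.3 km
  STA_08: calculated 127.5 vs reported 127.5 → residual 0.0 km
STA_05, STA_06, STA_08 are mutually consistent (residuals ≈ 0); STA_07 is off by 45.3 km.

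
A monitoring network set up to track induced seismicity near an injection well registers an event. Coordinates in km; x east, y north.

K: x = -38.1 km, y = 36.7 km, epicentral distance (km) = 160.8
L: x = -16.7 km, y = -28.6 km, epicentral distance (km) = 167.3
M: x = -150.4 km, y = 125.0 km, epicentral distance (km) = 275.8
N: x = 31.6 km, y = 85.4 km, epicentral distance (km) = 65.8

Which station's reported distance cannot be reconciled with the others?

N

Solve using three stations at a time. Using K, L, M (subtract circle equations pairwise → linear system) gives (x, y) ≈ (119.6, 68.6).
Distances from that point to each station vs reported:
  K: calculated 160.9 vs reported 160.8 → residual 0.1 km
  L: calculated 167.4 vs reported 167.3 → residual 0.1 km
  M: calculated 275.9 vs reported 275.8 → residual 0.1 km
  N: calculated 89.6 vs reported 65.8 → residual 23.8 km
K, L, M are mutually consistent (residuals ≈ 0); N is off by 23.8 km.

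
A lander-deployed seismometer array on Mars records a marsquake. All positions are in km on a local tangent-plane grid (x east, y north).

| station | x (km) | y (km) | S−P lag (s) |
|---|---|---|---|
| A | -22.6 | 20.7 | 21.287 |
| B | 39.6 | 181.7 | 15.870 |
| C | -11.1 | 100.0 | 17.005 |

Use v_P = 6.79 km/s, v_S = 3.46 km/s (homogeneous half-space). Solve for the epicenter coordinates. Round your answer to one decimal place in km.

108.7 km east, 93.6 km north

Distance from S−P lag: d = Δt · v_P v_S / (v_P − v_S) = Δt · (6.79·3.46)/(6.79−3.46) ≈ 7.0551·Δt.
So d_A = 150.18, d_B = 111.96, d_C = 119.97 km.
Circle about each station: (x + 22.6)² + (y − 20.7)² = 150.18²; (x − 39.6)² + (y − 181.7)² = 111.96²; (x + 11.1)² + (y − 100.0)² = 119.97².
Subtracting pairs of circle equations eliminates x²+y² and gives linear equations (the radical axes):
124.4 x + 322.0 y = 43662.79
23.0 x + 158.6 y = 17345.19
Solving the 2×2 system: x ≈ 108.7, y ≈ 93.6 km.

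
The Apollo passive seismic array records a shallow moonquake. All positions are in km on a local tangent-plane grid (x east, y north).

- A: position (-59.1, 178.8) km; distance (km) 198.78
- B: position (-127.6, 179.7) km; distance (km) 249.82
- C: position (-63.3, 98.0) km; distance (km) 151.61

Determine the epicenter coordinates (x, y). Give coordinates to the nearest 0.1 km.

71.8 km east, 29.2 km north

Circle about each station: (x + 59.1)² + (y − 178.8)² = 198.78²; (x + 127.6)² + (y − 179.7)² = 249.82²; (x + 63.3)² + (y − 98.0)² = 151.61².
Subtracting pairs of circle equations eliminates x²+y² and gives linear equations (the radical axes):
-137.0 x + 1.8 y = -9784.94
-8.4 x − 161.6 y = -5323.46
Solving the 2×2 system: x ≈ 71.8, y ≈ 29.2 km.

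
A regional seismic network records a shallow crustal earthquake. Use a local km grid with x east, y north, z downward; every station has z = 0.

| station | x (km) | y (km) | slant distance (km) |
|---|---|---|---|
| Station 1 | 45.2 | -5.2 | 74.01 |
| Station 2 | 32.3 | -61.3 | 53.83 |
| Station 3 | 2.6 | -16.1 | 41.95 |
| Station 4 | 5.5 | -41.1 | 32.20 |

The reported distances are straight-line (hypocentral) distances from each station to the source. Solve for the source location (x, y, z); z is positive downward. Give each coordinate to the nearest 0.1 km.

x ≈ -11.0 km, y ≈ -44.8 km, depth ≈ 27.4 km

Each station gives a sphere (x−x_i)² + (y−y_i)² + z² = d_i² (stations at z=0).
Subtracting the Station 1 sphere from Station 2 and Station 3: z² cancels, leaving linear equations in x and y:
-25.8 x − 112.2 y = 5310.71
-85.2 x − 21.8 y = 1913.57
Solving: x ≈ -10.996, y ≈ -44.804 km (keep extra digits for the depth step; rounded: -11.0, -44.8).
Then from the Station 1 sphere: z² = 74.01² − (x − 45.2)² − (y + 5.2)² with x = -10.996, y = -44.804, so z ≈ 27.405 ≈ 27.4 km.
Check against Station 4 (with the unrounded solution): distance 32.20 ≈ 32.20 km. ✓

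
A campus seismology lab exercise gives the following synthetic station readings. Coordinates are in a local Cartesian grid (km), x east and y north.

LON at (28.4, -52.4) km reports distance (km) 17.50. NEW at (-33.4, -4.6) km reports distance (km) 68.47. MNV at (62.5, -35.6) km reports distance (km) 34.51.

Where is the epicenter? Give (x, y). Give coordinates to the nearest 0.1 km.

Circle about each station: (x − 28.4)² + (y + 52.4)² = 17.50²; (x + 33.4)² + (y + 4.6)² = 68.47²; (x − 62.5)² + (y + 35.6)² = 34.51².
Subtracting the LON equation from the NEW and MNV equations removes the quadratic terms:
-123.6 x + 95.6 y = -6797.49
68.2 x + 33.6 y = 736.60
Solving the 2×2 system: x ≈ 28.0, y ≈ -34.9 km.
Check against LON (with the unrounded x, y): √((x − 28.4)²+(y + 52.4)²) = 17.50 ≈ 17.50 km. ✓

28.0 km east, -34.9 km north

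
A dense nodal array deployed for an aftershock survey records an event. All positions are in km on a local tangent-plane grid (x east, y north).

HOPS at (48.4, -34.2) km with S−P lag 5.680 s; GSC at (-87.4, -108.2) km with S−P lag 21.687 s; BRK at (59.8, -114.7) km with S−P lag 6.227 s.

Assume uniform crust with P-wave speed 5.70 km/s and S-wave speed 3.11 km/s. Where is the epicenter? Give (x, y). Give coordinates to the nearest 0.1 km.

Distance from S−P lag: d = Δt · v_P v_S / (v_P − v_S) = Δt · (5.70·3.11)/(5.70−3.11) ≈ 6.8444·Δt.
So d_HOPS = 38.88, d_GSC = 148.43, d_BRK = 42.62 km.
Circle about each station: (x − 48.4)² + (y + 34.2)² = 38.88²; (x + 87.4)² + (y + 108.2)² = 148.43²; (x − 59.8)² + (y + 114.7)² = 42.62².
Subtracting the HOPS equation from the GSC and BRK equations removes the quadratic terms:
-271.6 x − 148.0 y = -4686.01
22.8 x − 161.0 y = 12915.12
Solving the 2×2 system: x ≈ 56.6, y ≈ -72.2 km.

56.6 km east, -72.2 km north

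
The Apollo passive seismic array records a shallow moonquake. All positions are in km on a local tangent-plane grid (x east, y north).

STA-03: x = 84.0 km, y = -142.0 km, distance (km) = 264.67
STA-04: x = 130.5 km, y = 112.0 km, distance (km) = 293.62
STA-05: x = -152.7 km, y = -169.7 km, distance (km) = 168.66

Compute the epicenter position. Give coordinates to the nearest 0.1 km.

Circle about each station: (x − 84.0)² + (y + 142.0)² = 264.67²; (x − 130.5)² + (y − 112.0)² = 293.62²; (x + 152.7)² + (y + 169.7)² = 168.66².
Subtracting pairs of circle equations eliminates x²+y² and gives linear equations (the radical axes):
93.0 x + 508.0 y = -13808.25
-473.4 x − 55.4 y = 66499.39
Solving the 2×2 system: x ≈ -140.3, y ≈ -1.5 km.
Check against STA-03 (with the unrounded x, y): √((x − 84.0)²+(y + 142.0)²) = 264.67 ≈ 264.67 km. ✓

x ≈ -140.3 km, y ≈ -1.5 km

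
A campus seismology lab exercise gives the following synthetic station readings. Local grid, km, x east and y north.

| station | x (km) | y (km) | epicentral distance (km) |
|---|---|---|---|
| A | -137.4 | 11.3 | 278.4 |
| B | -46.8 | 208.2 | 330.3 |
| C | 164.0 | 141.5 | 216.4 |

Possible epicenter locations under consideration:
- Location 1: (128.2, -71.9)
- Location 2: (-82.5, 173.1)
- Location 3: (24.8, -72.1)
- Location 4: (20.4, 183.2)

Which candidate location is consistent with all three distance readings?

Location 1

For each candidate, compare |candidate − station| to the reported distance:
Location 1: residuals A 0.1, B 0.0, C 0.0 → max 0.1 km
Location 2: residuals A 107.5, B 280.2, C 32.1 → max 280.2 km
Location 3: residuals A 96.0, B 41.0, C 38.6 → max 96.0 km
Location 4: residuals A 45.1, B 258.6, C 66.9 → max 258.6 km
Only Location 1 has all residuals ≈ 0.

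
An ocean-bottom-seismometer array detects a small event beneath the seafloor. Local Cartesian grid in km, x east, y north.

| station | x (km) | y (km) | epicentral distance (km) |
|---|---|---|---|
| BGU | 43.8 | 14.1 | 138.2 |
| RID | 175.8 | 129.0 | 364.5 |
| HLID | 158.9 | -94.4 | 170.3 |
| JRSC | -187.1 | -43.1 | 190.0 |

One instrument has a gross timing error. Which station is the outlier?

RID

Solve using three stations at a time. Using BGU, HLID, JRSC (subtract circle equations pairwise → linear system) gives (x, y) ≈ (-10.4, -113.1).
Distances from that point to each station vs reported:
  BGU: calculated 138.3 vs reported 138.2 → residual 0.1 km
  RID: calculated 305.4 vs reported 364.5 → residual 59.1 km
  HLID: calculated 170.3 vs reported 170.3 → residual 0.0 km
  JRSC: calculated 190.0 vs reported 190.0 → residual 0.0 km
BGU, HLID, JRSC are mutually consistent (residuals ≈ 0); RID is off by 59.1 km.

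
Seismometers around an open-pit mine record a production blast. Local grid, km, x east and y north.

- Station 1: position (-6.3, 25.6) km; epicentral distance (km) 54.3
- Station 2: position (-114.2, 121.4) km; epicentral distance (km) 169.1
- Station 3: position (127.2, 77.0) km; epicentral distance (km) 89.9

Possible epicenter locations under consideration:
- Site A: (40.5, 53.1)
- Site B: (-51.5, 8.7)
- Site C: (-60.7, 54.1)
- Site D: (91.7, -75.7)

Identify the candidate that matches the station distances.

Site A

For each candidate, compare |candidate − station| to the reported distance:
Site A: residuals Station 1 0.0, Station 2 0.0, Station 3 0.0 → max 0.0 km
Site B: residuals Station 1 6.0, Station 2 40.1, Station 3 101.4 → max 101.4 km
Site C: residuals Station 1 7.1, Station 2 83.1, Station 3 99.4 → max 99.4 km
Site D: residuals Station 1 86.6, Station 2 115.9, Station 3 66.9 → max 115.9 km
Only Site A has all residuals ≈ 0.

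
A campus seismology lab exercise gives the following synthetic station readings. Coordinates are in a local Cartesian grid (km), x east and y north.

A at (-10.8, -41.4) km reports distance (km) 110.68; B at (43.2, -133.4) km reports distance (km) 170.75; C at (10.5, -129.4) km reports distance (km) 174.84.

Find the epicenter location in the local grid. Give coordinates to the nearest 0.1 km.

Circle about each station: (x + 10.8)² + (y + 41.4)² = 110.68²; (x − 43.2)² + (y + 133.4)² = 170.75²; (x − 10.5)² + (y + 129.4)² = 174.84².
Subtracting pairs of circle equations eliminates x²+y² and gives linear equations (the radical axes):
108.0 x − 184.0 y = 925.70
42.6 x − 176.0 y = -3294.95
Solving the 2×2 system: x ≈ 68.9, y ≈ 35.4 km.

68.9 km east, 35.4 km north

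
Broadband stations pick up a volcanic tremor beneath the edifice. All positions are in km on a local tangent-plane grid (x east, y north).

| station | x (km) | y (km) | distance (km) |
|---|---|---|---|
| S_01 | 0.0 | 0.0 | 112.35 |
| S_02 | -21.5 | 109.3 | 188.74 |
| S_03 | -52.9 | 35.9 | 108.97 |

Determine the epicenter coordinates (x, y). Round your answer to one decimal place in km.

Circle about each station: x² + y² = 112.35²; (x + 21.5)² + (y − 109.3)² = 188.74²; (x + 52.9)² + (y − 35.9)² = 108.97².
Subtracting the S_01 equation from the S_02 and S_03 equations removes the quadratic terms:
-43.0 x + 218.6 y = -10591.53
-105.8 x + 71.8 y = 4835.28
Solving the 2×2 system: x ≈ -90.7, y ≈ -66.3 km.

x ≈ -90.7 km, y ≈ -66.3 km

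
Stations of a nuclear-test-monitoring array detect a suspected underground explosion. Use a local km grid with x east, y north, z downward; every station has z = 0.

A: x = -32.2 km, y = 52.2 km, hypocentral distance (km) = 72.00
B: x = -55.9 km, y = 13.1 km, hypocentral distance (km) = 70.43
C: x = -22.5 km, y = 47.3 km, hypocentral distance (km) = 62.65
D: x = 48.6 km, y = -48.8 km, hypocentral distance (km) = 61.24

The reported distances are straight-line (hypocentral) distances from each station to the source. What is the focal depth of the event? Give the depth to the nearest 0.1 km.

Each station gives a sphere (x−x_i)² + (y−y_i)² + z² = d_i² (stations at z=0).
Subtracting the A sphere from B and C: z² cancels, leaving linear equations in x and y:
-47.4 x − 78.2 y = -241.64
19.4 x − 9.8 y = 240.84
Solving: x ≈ 10.699, y ≈ -3.395 km (keep extra digits for the depth step; rounded: 10.7, -3.4).
Then from the A sphere: z² = 72.00² − (x + 32.2)² − (y − 52.2)² with x = 10.699, y = -3.395, so z ≈ 15.902 ≈ 15.9 km.

depth ≈ 15.9 km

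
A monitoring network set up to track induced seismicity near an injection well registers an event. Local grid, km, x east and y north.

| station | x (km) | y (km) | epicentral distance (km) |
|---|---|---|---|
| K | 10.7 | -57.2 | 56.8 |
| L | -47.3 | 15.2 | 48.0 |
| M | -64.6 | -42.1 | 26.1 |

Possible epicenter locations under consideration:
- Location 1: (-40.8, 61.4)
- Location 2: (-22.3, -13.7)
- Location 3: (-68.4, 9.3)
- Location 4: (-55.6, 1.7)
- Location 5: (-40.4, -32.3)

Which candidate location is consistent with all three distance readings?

For each candidate, compare |candidate − station| to the reported distance:
Location 1: residuals K 72.5, L 1.3, M 80.1 → max 80.1 km
Location 2: residuals K 2.2, L 9.8, M 24.8 → max 24.8 km
Location 3: residuals K 46.5, L 26.1, M 25.4 → max 46.5 km
Location 4: residuals K 31.9, L 32.2, M 18.6 → max 32.2 km
Location 5: residuals K 0.0, L 0.0, M 0.0 → max 0.0 km
Only Location 5 has all residuals ≈ 0.

Location 5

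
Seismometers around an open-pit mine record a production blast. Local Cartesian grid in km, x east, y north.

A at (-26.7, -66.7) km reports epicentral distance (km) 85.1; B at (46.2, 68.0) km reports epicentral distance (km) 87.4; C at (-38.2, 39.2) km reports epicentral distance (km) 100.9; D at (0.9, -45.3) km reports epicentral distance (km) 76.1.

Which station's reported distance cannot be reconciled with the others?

Solve using three stations at a time. Using A, B, C (subtract circle equations pairwise → linear system) gives (x, y) ≈ (43.9, -19.3).
Distances from that point to each station vs reported:
  A: calculated 85.1 vs reported 85.1 → residual 0.0 km
  B: calculated 87.4 vs reported 87.4 → residual 0.0 km
  C: calculated 100.9 vs reported 100.9 → residual 0.0 km
  D: calculated 50.3 vs reported 76.1 → residual 25.8 km
A, B, C are mutually consistent (residuals ≈ 0); D is off by 25.8 km.

D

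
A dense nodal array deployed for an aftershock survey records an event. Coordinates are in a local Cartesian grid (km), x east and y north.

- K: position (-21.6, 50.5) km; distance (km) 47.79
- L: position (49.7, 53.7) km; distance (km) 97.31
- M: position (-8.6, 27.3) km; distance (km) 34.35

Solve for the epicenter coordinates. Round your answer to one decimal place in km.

x ≈ -34.2 km, y ≈ 4.4 km

Circle about each station: (x + 21.6)² + (y − 50.5)² = 47.79²; (x − 49.7)² + (y − 53.7)² = 97.31²; (x + 8.6)² + (y − 27.3)² = 34.35².
Subtracting the K equation from the L and M equations removes the quadratic terms:
142.6 x + 6.4 y = -4848.38
26.0 x − 46.4 y = -1093.60
Solving the 2×2 system: x ≈ -34.2, y ≈ 4.4 km.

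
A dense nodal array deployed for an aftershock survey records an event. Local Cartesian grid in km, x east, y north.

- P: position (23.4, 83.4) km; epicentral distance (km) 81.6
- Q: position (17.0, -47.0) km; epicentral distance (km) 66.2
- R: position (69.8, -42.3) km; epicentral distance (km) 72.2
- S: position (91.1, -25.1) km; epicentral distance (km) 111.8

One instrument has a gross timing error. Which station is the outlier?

R

Solve using three stations at a time. Using P, Q, S (subtract circle equations pairwise → linear system) gives (x, y) ≈ (-14.7, 11.2).
Distances from that point to each station vs reported:
  P: calculated 81.6 vs reported 81.6 → residual 0.0 km
  Q: calculated 66.2 vs reported 66.2 → residual 0.0 km
  R: calculated 100.0 vs reported 72.2 → residual 27.8 km
  S: calculated 111.8 vs reported 111.8 → residual 0.0 km
P, Q, S are mutually consistent (residuals ≈ 0); R is off by 27.8 km.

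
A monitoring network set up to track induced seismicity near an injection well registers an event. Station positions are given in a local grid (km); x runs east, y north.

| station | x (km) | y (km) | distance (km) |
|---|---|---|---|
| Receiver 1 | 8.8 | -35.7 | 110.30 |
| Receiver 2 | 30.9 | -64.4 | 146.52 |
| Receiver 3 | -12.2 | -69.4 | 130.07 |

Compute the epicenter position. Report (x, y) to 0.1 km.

x ≈ -57.3 km, y ≈ 52.6 km

Circle about each station: (x − 8.8)² + (y + 35.7)² = 110.30²; (x − 30.9)² + (y + 64.4)² = 146.52²; (x + 12.2)² + (y + 69.4)² = 130.07².
Subtracting the Receiver 1 equation from the Receiver 2 and Receiver 3 equations removes the quadratic terms:
44.2 x − 57.4 y = -5551.78
-42.0 x − 67.4 y = -1138.84
Solving the 2×2 system: x ≈ -57.3, y ≈ 52.6 km.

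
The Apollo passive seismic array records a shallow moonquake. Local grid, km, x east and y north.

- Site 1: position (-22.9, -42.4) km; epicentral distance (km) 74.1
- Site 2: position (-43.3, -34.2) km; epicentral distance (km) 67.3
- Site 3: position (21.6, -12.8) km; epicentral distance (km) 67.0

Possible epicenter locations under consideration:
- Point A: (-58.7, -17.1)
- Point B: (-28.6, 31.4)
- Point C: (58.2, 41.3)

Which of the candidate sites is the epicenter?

For each candidate, compare |candidate − station| to the reported distance:
Point A: residuals Site 1 30.3, Site 2 44.3, Site 3 13.4 → max 44.3 km
Point B: residuals Site 1 0.1, Site 2 0.1, Site 3 0.1 → max 0.1 km
Point C: residuals Site 1 42.4, Site 2 59.2, Site 3 1.7 → max 59.2 km
Only Point B has all residuals ≈ 0.

Point B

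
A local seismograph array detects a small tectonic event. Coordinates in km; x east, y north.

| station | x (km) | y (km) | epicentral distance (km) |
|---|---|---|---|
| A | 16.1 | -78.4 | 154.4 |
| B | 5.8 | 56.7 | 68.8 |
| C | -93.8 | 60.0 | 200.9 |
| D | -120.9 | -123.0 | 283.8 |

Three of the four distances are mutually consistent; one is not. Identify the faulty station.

B

Solve using three stations at a time. Using A, C, D (subtract circle equations pairwise → linear system) gives (x, y) ≈ (106.6, 46.6).
Distances from that point to each station vs reported:
  A: calculated 154.3 vs reported 154.4 → residual 0.1 km
  B: calculated 101.3 vs reported 68.8 → residual 32.5 km
  C: calculated 200.8 vs reported 200.9 → residual 0.1 km
  D: calculated 283.8 vs reported 283.8 → residual 0.0 km
A, C, D are mutually consistent (residuals ≈ 0); B is off by 32.5 km.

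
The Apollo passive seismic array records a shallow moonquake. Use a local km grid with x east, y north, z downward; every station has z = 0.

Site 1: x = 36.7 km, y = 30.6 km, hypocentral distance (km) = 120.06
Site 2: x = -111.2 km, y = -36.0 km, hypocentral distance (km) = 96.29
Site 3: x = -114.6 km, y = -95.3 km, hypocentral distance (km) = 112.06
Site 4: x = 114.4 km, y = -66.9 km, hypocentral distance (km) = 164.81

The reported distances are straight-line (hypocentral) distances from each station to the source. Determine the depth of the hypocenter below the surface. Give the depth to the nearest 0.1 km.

60.8 km

Each station gives a sphere (x−x_i)² + (y−y_i)² + z² = d_i² (stations at z=0).
Subtracting the Site 1 sphere from Site 2 and Site 3: z² cancels, leaving linear equations in x and y:
-295.8 x − 133.2 y = 16520.83
-302.6 x − 251.8 y = 21788.96
Solving: x ≈ -36.799, y ≈ -42.309 km (keep extra digits for the depth step; rounded: -36.8, -42.3).
Then from the Site 1 sphere: z² = 120.06² − (x − 36.7)² − (y − 30.6)² with x = -36.799, y = -42.309, so z ≈ 60.799 ≈ 60.8 km.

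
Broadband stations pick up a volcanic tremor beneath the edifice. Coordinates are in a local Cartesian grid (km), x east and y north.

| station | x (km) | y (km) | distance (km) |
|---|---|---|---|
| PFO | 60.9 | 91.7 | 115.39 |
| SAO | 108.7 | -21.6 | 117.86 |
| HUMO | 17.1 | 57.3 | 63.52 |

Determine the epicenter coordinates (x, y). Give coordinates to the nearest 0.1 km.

Circle about each station: (x − 60.9)² + (y − 91.7)² = 115.39²; (x − 108.7)² + (y + 21.6)² = 117.86²; (x − 17.1)² + (y − 57.3)² = 63.52².
Subtracting the PFO equation from the SAO and HUMO equations removes the quadratic terms:
95.6 x − 226.6 y = -411.58
-87.6 x − 68.8 y = 738.06
Solving the 2×2 system: x ≈ -7.4, y ≈ -1.3 km.
Check against PFO (with the unrounded x, y): √((x − 60.9)²+(y − 91.7)²) = 115.39 ≈ 115.39 km. ✓

-7.4 km east, -1.3 km north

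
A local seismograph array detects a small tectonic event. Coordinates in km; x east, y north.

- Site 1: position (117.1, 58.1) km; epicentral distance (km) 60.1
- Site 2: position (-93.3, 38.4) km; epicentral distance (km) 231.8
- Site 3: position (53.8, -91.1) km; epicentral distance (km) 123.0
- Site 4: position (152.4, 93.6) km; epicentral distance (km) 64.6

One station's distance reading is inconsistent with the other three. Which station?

Solve using three stations at a time. Using Site 1, Site 2, Site 3 (subtract circle equations pairwise → linear system) gives (x, y) ≈ (135.4, 0.9).
Distances from that point to each station vs reported:
  Site 1: calculated 60.1 vs reported 60.1 → residual 0.0 km
  Site 2: calculated 231.8 vs reported 231.8 → residual 0.0 km
  Site 3: calculated 123.0 vs reported 123.0 → residual 0.0 km
  Site 4: calculated 94.3 vs reported 64.6 → residual 29.7 km
Site 1, Site 2, Site 3 are mutually consistent (residuals ≈ 0); Site 4 is off by 29.7 km.

Site 4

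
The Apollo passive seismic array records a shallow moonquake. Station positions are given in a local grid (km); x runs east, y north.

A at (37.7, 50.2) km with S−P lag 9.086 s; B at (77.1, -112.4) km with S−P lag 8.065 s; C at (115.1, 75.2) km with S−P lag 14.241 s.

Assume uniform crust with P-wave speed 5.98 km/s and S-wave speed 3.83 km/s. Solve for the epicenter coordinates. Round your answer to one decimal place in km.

(23.2, -45.5)

Distance from S−P lag: d = Δt · v_P v_S / (v_P − v_S) = Δt · (5.98·3.83)/(5.98−3.83) ≈ 10.6527·Δt.
So d_A = 96.79, d_B = 85.91, d_C = 151.71 km.
Circle about each station: (x − 37.7)² + (y − 50.2)² = 96.79²; (x − 77.1)² + (y + 112.4)² = 85.91²; (x − 115.1)² + (y − 75.2)² = 151.71².
Subtracting the A equation from the B and C equations removes the quadratic terms:
78.8 x − 325.2 y = 16624.62
154.8 x + 50.0 y = 1314.10
Solving the 2×2 system: x ≈ 23.2, y ≈ -45.5 km.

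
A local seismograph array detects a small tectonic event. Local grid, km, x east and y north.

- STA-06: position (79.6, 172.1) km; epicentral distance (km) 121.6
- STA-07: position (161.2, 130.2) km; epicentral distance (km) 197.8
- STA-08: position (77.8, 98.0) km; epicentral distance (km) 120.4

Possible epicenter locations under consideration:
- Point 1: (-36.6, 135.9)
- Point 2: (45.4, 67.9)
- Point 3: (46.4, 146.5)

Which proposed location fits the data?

For each candidate, compare |candidate − station| to the reported distance:
Point 1: residuals STA-06 0.1, STA-07 0.1, STA-08 0.1 → max 0.1 km
Point 2: residuals STA-06 11.9, STA-07 66.3, STA-08 76.2 → max 76.2 km
Point 3: residuals STA-06 79.7, STA-07 81.8, STA-08 62.6 → max 81.8 km
Only Point 1 has all residuals ≈ 0.

Point 1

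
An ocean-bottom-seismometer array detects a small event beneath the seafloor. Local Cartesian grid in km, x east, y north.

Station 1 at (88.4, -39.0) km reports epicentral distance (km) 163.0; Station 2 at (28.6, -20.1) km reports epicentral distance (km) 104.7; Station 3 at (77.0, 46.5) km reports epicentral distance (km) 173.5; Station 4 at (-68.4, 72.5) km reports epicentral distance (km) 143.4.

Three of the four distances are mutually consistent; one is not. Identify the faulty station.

Station 4

Solve using three stations at a time. Using Station 1, Station 2, Station 3 (subtract circle equations pairwise → linear system) gives (x, y) ≈ (-74.6, -37.9).
Distances from that point to each station vs reported:
  Station 1: calculated 163.0 vs reported 163.0 → residual 0.0 km
  Station 2: calculated 104.7 vs reported 104.7 → residual 0.0 km
  Station 3: calculated 173.5 vs reported 173.5 → residual 0.0 km
  Station 4: calculated 110.6 vs reported 143.4 → residual 32.8 km
Station 1, Station 2, Station 3 are mutually consistent (residuals ≈ 0); Station 4 is off by 32.8 km.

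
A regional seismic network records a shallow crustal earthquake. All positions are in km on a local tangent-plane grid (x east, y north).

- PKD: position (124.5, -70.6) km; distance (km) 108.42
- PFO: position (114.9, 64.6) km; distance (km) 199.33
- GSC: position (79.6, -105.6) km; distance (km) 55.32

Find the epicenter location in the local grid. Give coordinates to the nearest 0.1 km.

Circle about each station: (x − 124.5)² + (y + 70.6)² = 108.42²; (x − 114.9)² + (y − 64.6)² = 199.33²; (x − 79.6)² + (y + 105.6)² = 55.32².
Subtracting pairs of circle equations eliminates x²+y² and gives linear equations (the radical axes):
-19.2 x + 270.4 y = -31086.99
-89.8 x − 70.0 y = 5697.50
Solving the 2×2 system: x ≈ 24.8, y ≈ -113.2 km.
Check against PKD (with the unrounded x, y): √((x − 124.5)²+(y + 70.6)²) = 108.42 ≈ 108.42 km. ✓

x ≈ 24.8 km, y ≈ -113.2 km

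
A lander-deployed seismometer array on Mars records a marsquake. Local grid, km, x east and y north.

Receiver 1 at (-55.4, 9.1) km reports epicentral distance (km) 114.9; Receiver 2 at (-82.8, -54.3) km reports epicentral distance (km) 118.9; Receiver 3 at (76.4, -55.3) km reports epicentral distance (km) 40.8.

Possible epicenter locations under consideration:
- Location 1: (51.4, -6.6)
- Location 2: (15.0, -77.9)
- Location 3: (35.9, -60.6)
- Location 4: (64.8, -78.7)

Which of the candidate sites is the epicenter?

For each candidate, compare |candidate − station| to the reported distance:
Location 1: residuals Receiver 1 7.0, Receiver 2 23.5, Receiver 3 13.9 → max 23.5 km
Location 2: residuals Receiver 1 3.0, Receiver 2 18.3, Receiver 3 24.6 → max 24.6 km
Location 3: residuals Receiver 1 0.0, Receiver 2 0.0, Receiver 3 0.0 → max 0.0 km
Location 4: residuals Receiver 1 34.0, Receiver 2 30.7, Receiver 3 14.7 → max 34.0 km
Only Location 3 has all residuals ≈ 0.

Location 3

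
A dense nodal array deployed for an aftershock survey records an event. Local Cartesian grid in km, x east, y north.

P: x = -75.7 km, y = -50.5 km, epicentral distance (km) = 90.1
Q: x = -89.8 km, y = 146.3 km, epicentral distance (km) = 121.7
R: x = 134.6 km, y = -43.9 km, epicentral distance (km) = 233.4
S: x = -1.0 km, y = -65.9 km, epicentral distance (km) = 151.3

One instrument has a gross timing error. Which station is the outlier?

R

Solve using three stations at a time. Using P, Q, S (subtract circle equations pairwise → linear system) gives (x, y) ≈ (-119.4, 28.3).
Distances from that point to each station vs reported:
  P: calculated 90.1 vs reported 90.1 → residual 0.0 km
  Q: calculated 121.7 vs reported 121.7 → residual 0.0 km
  R: calculated 264.1 vs reported 233.4 → residual 30.7 km
  S: calculated 151.3 vs reported 151.3 → residual 0.0 km
P, Q, S are mutually consistent (residuals ≈ 0); R is off by 30.7 km.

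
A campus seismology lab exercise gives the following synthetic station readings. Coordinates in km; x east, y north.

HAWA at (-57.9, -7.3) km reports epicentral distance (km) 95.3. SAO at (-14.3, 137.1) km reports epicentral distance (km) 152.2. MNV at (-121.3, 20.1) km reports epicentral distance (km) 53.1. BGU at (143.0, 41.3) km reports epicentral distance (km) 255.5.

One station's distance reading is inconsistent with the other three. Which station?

Solve using three stations at a time. Using HAWA, MNV, BGU (subtract circle equations pairwise → linear system) gives (x, y) ≈ (-110.6, 72.0).
Distances from that point to each station vs reported:
  HAWA: calculated 95.3 vs reported 95.3 → residual 0.0 km
  SAO: calculated 116.2 vs reported 152.2 → residual 36.0 km
  MNV: calculated 53.0 vs reported 53.1 → residual 0.1 km
  BGU: calculated 255.5 vs reported 255.5 → residual 0.0 km
HAWA, MNV, BGU are mutually consistent (residuals ≈ 0); SAO is off by 36.0 km.

SAO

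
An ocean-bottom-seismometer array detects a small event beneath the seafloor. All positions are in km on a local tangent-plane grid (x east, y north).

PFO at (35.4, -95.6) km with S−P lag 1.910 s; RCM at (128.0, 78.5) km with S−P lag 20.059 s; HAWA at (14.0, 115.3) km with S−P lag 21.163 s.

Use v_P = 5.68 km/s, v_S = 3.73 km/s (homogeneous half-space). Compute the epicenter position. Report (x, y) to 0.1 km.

Distance from S−P lag: d = Δt · v_P v_S / (v_P − v_S) = Δt · (5.68·3.73)/(5.68−3.73) ≈ 10.8648·Δt.
So d_PFO = 20.75, d_RCM = 217.94, d_HAWA = 229.93 km.
Circle about each station: (x − 35.4)² + (y + 95.6)² = 20.75²; (x − 128.0)² + (y − 78.5)² = 217.94²; (x − 14.0)² + (y − 115.3)² = 229.93².
Subtracting the PFO equation from the RCM and HAWA equations removes the quadratic terms:
185.2 x + 348.2 y = -34913.55
-42.8 x + 421.8 y = -49339.67
Solving the 2×2 system: x ≈ 26.4, y ≈ -114.3 km.

x ≈ 26.4 km, y ≈ -114.3 km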